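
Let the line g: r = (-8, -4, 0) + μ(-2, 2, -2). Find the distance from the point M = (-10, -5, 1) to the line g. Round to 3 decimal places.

2.449

Taking (-8, -4, 0) on g with direction v = (-2, 2, -2): w = M − (-8, -4, 0) = (-2, -1, 1), and w × v = (0, -6, -6).
Distance = |w × v| / |v| = √72 / √12 ≈ 2.449.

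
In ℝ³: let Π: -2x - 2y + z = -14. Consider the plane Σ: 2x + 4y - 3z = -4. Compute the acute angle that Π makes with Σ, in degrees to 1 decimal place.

cos θ = |n₁·n₂| / (|n₁||n₂|) = |-15| / (√9 · √29).
θ = arccos(0.92848) ≈ 21.8°.

21.8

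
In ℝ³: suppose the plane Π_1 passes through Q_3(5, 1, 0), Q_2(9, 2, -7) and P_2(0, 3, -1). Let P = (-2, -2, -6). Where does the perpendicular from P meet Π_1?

Q_3Q_2 = (4, 1, -7), Q_3P_2 = (-5, 2, -1); a normal to Π_1 is Q_3Q_2 × Q_3P_2 = (13, 39, 13).
Using Q_3: Π_1 has equation 13x + 39y + 13z = 104.
Foot = P − λn with λ = (n·P − d)/|n|² = (-182 − 104)/1859 = -2/13.
Foot = (-2, -2, -6) − (-2/13)·(13, 39, 13) = (0, 4, -4).

(0, 4, -4)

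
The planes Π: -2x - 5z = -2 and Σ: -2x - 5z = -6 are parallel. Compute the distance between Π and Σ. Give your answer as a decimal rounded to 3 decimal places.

0.743

Same normal n = (-2, 0, -5) with |n| = √29; distance = |-2 − (-6)| / |n| = 4/√29 ≈ 0.743.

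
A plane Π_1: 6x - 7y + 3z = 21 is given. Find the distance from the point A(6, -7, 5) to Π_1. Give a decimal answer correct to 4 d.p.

n·A − d = (6)·(6) + (-7)·(-7) + (3)·(5) − 21 = 79; |n| = √94.
Distance = |79| / √94 = 79/√94 ≈ 8.1482.

8.1482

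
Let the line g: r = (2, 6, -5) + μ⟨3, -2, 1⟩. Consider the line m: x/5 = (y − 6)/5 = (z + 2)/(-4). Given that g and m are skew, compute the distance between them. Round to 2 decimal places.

2.27

m has direction (5, 5, -4) through (0, 6, -2).
Common perpendicular direction n = (3, -2, 1) × (5, 5, -4) = (3, 17, 25).
With w = (0, 6, -2) − (2, 6, -5) = (-2, 0, 3), w · n = 69.
Distance = |w · n| / |n| = |69| / √923 ≈ 2.27.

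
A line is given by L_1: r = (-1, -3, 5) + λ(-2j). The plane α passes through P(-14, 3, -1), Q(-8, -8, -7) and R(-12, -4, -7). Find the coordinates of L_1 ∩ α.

PQ = (6, -11, -6), PR = (2, -7, -6); a normal to α is PQ × PR = (24, 24, -20).
Using P: α has equation 24x + 24y - 20z = -244.
Substitute r = (-1, -3, 5) + t(0, -2, 0) into the plane: -196 + (-48)t = -244, so t = 1.
Intersection: (-1, -3, 5) + 1·(0, -2, 0) = (-1, -5, 5).

(-1, -5, 5)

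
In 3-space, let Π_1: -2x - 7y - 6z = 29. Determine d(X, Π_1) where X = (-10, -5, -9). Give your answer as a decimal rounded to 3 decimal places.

8.480

n·X − d = (-2)·(-10) + (-7)·(-5) + (-6)·(-9) − 29 = 80; |n| = √89.
Distance = |80| / √89 = 80/√89 ≈ 8.480.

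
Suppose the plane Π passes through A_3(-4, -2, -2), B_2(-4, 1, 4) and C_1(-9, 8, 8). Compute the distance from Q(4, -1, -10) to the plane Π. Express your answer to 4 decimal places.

A_3B_2 = (0, 3, 6), A_3C_1 = (-5, 10, 10); a normal to Π is A_3B_2 × A_3C_1 = (-30, -30, 15).
Using A_3: Π has equation -30x - 30y + 15z = 150.
n·Q − d = (-30)·(4) + (-30)·(-1) + (15)·(-10) − 150 = -390; |n| = √2025.
Distance = |-390| / √2025 = 390/√2025 ≈ 8.6667.

8.6667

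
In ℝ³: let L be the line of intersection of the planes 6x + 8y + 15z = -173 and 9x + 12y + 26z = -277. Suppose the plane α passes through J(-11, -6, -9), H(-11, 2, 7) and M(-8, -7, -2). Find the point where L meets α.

Direction of L: (6, 8, 15) × (9, 12, 26) = (28, -21, 0).
A point on L: solving the two plane equations with x = -3 gives (-3, -10, -5).
JH = (0, 8, 16), JM = (3, -1, 7); a normal to α is JH × JM = (72, 48, -24).
Using J: α has equation 72x + 48y - 24z = -864.
Substitute r = (-3, -10, -5) + t(28, -21, 0) into the plane: -576 + 1008t = -864, so t = -2/7.
Intersection: (-3, -10, -5) + (-2/7)·(28, -21, 0) = (-11, -4, -5).

(-11, -4, -5)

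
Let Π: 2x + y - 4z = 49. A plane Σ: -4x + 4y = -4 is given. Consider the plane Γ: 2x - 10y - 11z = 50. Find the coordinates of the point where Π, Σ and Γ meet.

(6, 5, -8)

Solving the 3×3 linear system 2x + y - 4z = 49, -4x + 4y = -4, 2x - 10y - 11z = 50 (e.g. by elimination or Cramer's rule, determinant = -260) gives (6, 5, -8).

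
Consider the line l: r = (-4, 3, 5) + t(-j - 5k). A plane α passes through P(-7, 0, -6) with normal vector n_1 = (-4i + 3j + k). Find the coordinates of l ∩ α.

α: n_1·r = n_1·P gives -4x + 3y + z = 22.
Substitute r = (-4, 3, 5) + t(0, -1, -5) into the plane: 30 + (-8)t = 22, so t = 1.
Intersection: (-4, 3, 5) + 1·(0, -1, -5) = (-4, 2, 0).

(-4, 2, 0)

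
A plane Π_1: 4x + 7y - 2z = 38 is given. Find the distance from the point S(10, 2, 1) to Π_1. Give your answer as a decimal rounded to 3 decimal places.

1.685

n·S − d = (4)·(10) + (7)·(2) + (-2)·(1) − 38 = 14; |n| = √69.
Distance = |14| / √69 = 14/√69 ≈ 1.685.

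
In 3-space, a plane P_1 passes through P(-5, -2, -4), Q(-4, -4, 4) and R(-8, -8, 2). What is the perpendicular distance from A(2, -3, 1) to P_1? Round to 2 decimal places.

PQ = (1, -2, 8), PR = (-3, -6, 6); a normal to P_1 is PQ × PR = (36, -30, -12).
Using P: P_1 has equation 36x - 30y - 12z = -72.
n·A − d = (36)·(2) + (-30)·(-3) + (-12)·(1) − (-72) = 222; |n| = √2340.
Distance = |222| / √2340 = 222/√2340 ≈ 4.59.

4.59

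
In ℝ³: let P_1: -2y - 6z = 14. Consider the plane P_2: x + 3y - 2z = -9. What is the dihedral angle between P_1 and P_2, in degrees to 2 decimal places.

75.31

cos θ = |n₁·n₂| / (|n₁||n₂|) = |6| / (√40 · √14).
θ = arccos(0.25355) ≈ 75.31°.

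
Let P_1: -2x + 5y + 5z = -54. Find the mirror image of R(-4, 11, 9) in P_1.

(8, -19, -21)

λ = (n·R − d)/|n|² = (108 − (-54))/54 = 3.
Reflection = R − 2λn = (-4, 11, 9) − 6·(-2, 5, 5) = (8, -19, -21).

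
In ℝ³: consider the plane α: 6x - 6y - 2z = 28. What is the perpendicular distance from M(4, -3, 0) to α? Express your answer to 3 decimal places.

1.606

n·M − d = (6)·(4) + (-6)·(-3) + (-2)·(0) − 28 = 14; |n| = √76.
Distance = |14| / √76 = 14/√76 ≈ 1.606.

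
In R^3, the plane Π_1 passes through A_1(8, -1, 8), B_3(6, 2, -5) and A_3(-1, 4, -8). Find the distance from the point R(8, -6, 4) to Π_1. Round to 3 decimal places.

5.581

A_1B_3 = (-2, 3, -13), A_1A_3 = (-9, 5, -16); a normal to Π_1 is A_1B_3 × A_1A_3 = (17, 85, 17).
Using A_1: Π_1 has equation 17x + 85y + 17z = 187.
n·R − d = (17)·(8) + (85)·(-6) + (17)·(4) − 187 = -493; |n| = √7803.
Distance = |-493| / √7803 = 493/√7803 ≈ 5.581.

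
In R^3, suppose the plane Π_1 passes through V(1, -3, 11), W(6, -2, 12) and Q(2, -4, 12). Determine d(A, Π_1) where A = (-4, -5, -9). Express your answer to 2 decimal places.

VW = (5, 1, 1), VQ = (1, -1, 1); a normal to Π_1 is VW × VQ = (2, -4, -6).
Using V: Π_1 has equation 2x - 4y - 6z = -52.
n·A − d = (2)·(-4) + (-4)·(-5) + (-6)·(-9) − (-52) = 118; |n| = √56.
Distance = |118| / √56 = 118/√56 ≈ 15.77.

15.77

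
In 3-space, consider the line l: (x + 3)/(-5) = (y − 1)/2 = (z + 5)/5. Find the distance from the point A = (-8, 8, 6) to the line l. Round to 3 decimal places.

l has direction (-5, 2, 5) through (-3, 1, -5).
Taking (-3, 1, -5) on l with direction v = (-5, 2, 5): w = A − (-3, 1, -5) = (-5, 7, 11), and w × v = (13, -30, 25).
Distance = |w × v| / |v| = √1694 / √54 ≈ 5.601.

5.601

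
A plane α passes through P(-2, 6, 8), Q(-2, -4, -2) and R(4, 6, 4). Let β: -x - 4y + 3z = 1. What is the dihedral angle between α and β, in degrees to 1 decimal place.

PQ = (0, -10, -10), PR = (6, 0, -4); a normal to α is PQ × PR = (40, -60, 60).
Using P: α has equation 40x - 60y + 60z = 40.
cos θ = |n₁·n₂| / (|n₁||n₂|) = |380| / (√8800 · √26).
θ = arccos(0.79443) ≈ 37.4°.

37.4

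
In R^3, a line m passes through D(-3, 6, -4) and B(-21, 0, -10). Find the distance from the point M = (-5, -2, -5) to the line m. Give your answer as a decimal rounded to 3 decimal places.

A direction vector for m is B − D = (-18, -6, -6).
Taking (-3, 6, -4) on m with direction v = (-18, -6, -6): w = M − (-3, 6, -4) = (-2, -8, -1), and w × v = (42, 6, -132).
Distance = |w × v| / |v| = √19224 / √396 ≈ 6.967.

6.967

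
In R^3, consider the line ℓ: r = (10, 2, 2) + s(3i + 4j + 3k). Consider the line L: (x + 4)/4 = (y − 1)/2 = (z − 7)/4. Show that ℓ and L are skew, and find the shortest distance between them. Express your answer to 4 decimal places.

L has direction (4, 2, 4) through (-4, 1, 7).
Common perpendicular direction n = (3, 4, 3) × (4, 2, 4) = (10, 0, -10).
With w = (-4, 1, 7) − (10, 2, 2) = (-14, -1, 5), w · n = -190.
Since n ≠ 0 the lines are not parallel, and w · n = -190 ≠ 0 so they do not intersect; hence they are skew.
Distance = |w · n| / |n| = |-190| / √200 ≈ 13.4350.

13.4350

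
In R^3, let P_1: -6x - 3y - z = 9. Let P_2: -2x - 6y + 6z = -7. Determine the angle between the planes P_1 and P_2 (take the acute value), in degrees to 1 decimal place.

66.1

cos θ = |n₁·n₂| / (|n₁||n₂|) = |24| / (√46 · √76).
θ = arccos(0.40591) ≈ 66.1°.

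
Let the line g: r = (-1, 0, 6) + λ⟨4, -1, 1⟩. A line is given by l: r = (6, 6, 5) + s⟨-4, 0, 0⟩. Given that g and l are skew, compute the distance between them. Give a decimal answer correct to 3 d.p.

3.536

Common perpendicular direction n = (4, -1, 1) × (-4, 0, 0) = (0, -4, -4).
With w = (6, 6, 5) − (-1, 0, 6) = (7, 6, -1), w · n = -20.
Distance = |w · n| / |n| = |-20| / √32 ≈ 3.536.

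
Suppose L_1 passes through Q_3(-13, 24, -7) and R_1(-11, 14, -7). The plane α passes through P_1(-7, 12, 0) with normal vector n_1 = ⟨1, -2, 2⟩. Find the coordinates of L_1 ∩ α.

(-9, 4, -7)

A direction vector for L_1 is R_1 − Q_3 = (2, -10, 0).
α: n_1·r = n_1·P_1 gives x - 2y + 2z = -31.
Substitute r = (-13, 24, -7) + t(2, -10, 0) into the plane: -75 + 22t = -31, so t = 2.
Intersection: (-13, 24, -7) + 2·(2, -10, 0) = (-9, 4, -7).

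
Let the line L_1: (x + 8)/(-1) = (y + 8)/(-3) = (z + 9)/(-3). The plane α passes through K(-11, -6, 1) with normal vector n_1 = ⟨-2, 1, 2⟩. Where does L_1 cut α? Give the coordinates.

(-4, 4, 3)

L_1 has direction (-1, -3, -3) through (-8, -8, -9).
α: n_1·r = n_1·K gives -2x + y + 2z = 18.
Substitute r = (-8, -8, -9) + t(-1, -3, -3) into the plane: -10 + (-7)t = 18, so t = -4.
Intersection: (-8, -8, -9) + (-4)·(-1, -3, -3) = (-4, 4, 3).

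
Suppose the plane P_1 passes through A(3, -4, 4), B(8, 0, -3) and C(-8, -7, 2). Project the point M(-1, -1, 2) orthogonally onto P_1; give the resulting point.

(0, -4, 1)

AB = (5, 4, -7), AC = (-11, -3, -2); a normal to P_1 is AB × AC = (-29, 87, 29).
Using A: P_1 has equation -29x + 87y + 29z = -319.
Foot = M − λn with λ = (n·M − d)/|n|² = (0 − (-319))/9251 = 1/29.
Foot = (-1, -1, 2) − (1/29)·(-29, 87, 29) = (0, -4, 1).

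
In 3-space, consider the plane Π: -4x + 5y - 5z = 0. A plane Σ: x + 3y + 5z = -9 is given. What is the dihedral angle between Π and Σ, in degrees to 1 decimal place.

73.1

cos θ = |n₁·n₂| / (|n₁||n₂|) = |-14| / (√66 · √35).
θ = arccos(0.29129) ≈ 73.1°.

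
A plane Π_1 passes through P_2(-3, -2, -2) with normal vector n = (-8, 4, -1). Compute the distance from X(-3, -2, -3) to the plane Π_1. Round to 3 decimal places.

Π_1: n·r = n·P_2 gives -8x + 4y - z = 18.
n·X − d = (-8)·(-3) + (4)·(-2) + (-1)·(-3) − 18 = 1; |n| = √81.
Distance = |1| / √81 = 1/√81 ≈ 0.111.

0.111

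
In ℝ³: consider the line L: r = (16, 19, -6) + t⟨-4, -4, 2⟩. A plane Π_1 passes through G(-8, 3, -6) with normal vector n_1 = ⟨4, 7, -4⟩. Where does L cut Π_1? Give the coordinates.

(0, 3, 2)

Π_1: n_1·r = n_1·G gives 4x + 7y - 4z = 13.
Substitute r = (16, 19, -6) + t(-4, -4, 2) into the plane: 221 + (-52)t = 13, so t = 4.
Intersection: (16, 19, -6) + 4·(-4, -4, 2) = (0, 3, 2).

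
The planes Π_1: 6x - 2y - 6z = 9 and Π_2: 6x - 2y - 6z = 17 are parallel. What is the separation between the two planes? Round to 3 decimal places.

0.918

Same normal n = (6, -2, -6) with |n| = √76; distance = |9 − 17| / |n| = 8/√76 ≈ 0.918.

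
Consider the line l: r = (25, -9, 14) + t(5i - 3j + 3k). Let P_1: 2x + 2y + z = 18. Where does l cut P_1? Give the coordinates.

Substitute r = (25, -9, 14) + t(5, -3, 3) into the plane: 46 + 7t = 18, so t = -4.
Intersection: (25, -9, 14) + (-4)·(5, -3, 3) = (5, 3, 2).

(5, 3, 2)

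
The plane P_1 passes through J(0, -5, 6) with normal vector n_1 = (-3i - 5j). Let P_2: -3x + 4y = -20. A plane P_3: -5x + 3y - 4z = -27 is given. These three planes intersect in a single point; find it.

(0, -5, 3)

P_1: n_1·r = n_1·J gives -3x - 5y = 25.
Solving the 3×3 linear system -3x - 5y = 25, -3x + 4y = -20, -5x + 3y - 4z = -27 (e.g. by elimination or Cramer's rule, determinant = 108) gives (0, -5, 3).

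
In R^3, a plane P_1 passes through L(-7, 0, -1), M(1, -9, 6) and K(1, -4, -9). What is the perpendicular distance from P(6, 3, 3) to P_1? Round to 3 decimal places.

11.287

LM = (8, -9, 7), LK = (8, -4, -8); a normal to P_1 is LM × LK = (100, 120, 40).
Using L: P_1 has equation 100x + 120y + 40z = -740.
n·P − d = (100)·(6) + (120)·(3) + (40)·(3) − (-740) = 1820; |n| = √26000.
Distance = |1820| / √26000 = 1820/√26000 ≈ 11.287.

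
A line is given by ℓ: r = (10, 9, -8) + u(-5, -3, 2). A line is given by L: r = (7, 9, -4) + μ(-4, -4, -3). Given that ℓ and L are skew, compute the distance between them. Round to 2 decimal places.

Common perpendicular direction n = (-5, -3, 2) × (-4, -4, -3) = (17, -23, 8).
With w = (7, 9, -4) − (10, 9, -8) = (-3, 0, 4), w · n = -19.
Distance = |w · n| / |n| = |-19| / √882 ≈ 0.64.

0.64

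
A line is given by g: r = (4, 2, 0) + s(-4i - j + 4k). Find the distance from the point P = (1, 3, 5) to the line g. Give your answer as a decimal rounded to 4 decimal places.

2.4246

Taking (4, 2, 0) on g with direction v = (-4, -1, 4): w = P − (4, 2, 0) = (-3, 1, 5), and w × v = (9, -8, 7).
Distance = |w × v| / |v| = √194 / √33 ≈ 2.4246.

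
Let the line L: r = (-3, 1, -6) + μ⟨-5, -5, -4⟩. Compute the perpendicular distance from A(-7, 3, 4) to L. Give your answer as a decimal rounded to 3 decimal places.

10.313

Taking (-3, 1, -6) on L with direction v = (-5, -5, -4): w = A − (-3, 1, -6) = (-4, 2, 10), and w × v = (42, -66, 30).
Distance = |w × v| / |v| = √7020 / √66 ≈ 10.313.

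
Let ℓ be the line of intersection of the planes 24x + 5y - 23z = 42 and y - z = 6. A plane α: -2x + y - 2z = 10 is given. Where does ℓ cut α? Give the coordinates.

Direction of ℓ: (24, 5, -23) × (0, 1, -1) = (18, 24, 24).
A point on ℓ: solving the two plane equations with x = 5 gives (5, 12, 6).
Substitute r = (5, 12, 6) + t(18, 24, 24) into the plane: -10 + (-60)t = 10, so t = -1/3.
Intersection: (5, 12, 6) + (-1/3)·(18, 24, 24) = (-1, 4, -2).

(-1, 4, -2)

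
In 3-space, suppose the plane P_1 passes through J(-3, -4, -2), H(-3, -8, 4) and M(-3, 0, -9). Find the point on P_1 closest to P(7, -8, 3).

(-3, -8, 3)

JH = (0, -4, 6), JM = (0, 4, -7); a normal to P_1 is JH × JM = (4, 0, 0).
Using J: P_1 has equation 4x = -12.
Foot = P − λn with λ = (n·P − d)/|n|² = (28 − (-12))/16 = 5/2.
Foot = (7, -8, 3) − (5/2)·(4, 0, 0) = (-3, -8, 3).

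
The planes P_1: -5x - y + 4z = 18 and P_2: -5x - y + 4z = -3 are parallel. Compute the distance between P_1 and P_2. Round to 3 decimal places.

3.240

Same normal n = (-5, -1, 4) with |n| = √42; distance = |18 − (-3)| / |n| = 21/√42 ≈ 3.240.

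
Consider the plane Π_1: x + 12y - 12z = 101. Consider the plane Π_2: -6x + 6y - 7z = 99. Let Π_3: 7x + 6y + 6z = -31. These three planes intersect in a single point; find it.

(-7, 6, -3)

Solving the 3×3 linear system x + 12y - 12z = 101, -6x + 6y - 7z = 99, 7x + 6y + 6z = -31 (e.g. by elimination or Cramer's rule, determinant = 858) gives (-7, 6, -3).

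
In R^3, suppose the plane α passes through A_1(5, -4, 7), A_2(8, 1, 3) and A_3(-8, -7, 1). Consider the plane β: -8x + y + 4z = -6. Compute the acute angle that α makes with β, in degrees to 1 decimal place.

45.0

A_1A_2 = (3, 5, -4), A_1A_3 = (-13, -3, -6); a normal to α is A_1A_2 × A_1A_3 = (-42, 70, 56).
Using A_1: α has equation -42x + 70y + 56z = -98.
cos θ = |n₁·n₂| / (|n₁||n₂|) = |630| / (√9800 · √81).
θ = arccos(0.70711) ≈ 45.0°.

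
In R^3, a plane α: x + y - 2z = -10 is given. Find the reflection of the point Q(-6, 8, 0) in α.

(-10, 4, 8)

λ = (n·Q − d)/|n|² = (2 − (-10))/6 = 2.
Reflection = Q − 2λn = (-6, 8, 0) − 4·(1, 1, -2) = (-10, 4, 8).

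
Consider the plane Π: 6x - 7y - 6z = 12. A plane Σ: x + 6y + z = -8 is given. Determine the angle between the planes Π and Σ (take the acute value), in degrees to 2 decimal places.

cos θ = |n₁·n₂| / (|n₁||n₂|) = |-42| / (√121 · √38).
θ = arccos(0.61939) ≈ 51.73°.

51.73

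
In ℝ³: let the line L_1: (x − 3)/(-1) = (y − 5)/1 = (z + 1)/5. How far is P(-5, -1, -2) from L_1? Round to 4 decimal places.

10.0333

L_1 has direction (-1, 1, 5) through (3, 5, -1).
Taking (3, 5, -1) on L_1 with direction v = (-1, 1, 5): w = P − (3, 5, -1) = (-8, -6, -1), and w × v = (-29, 41, -14).
Distance = |w × v| / |v| = √2718 / √27 ≈ 10.0333.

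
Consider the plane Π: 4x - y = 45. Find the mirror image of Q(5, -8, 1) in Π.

λ = (n·Q − d)/|n|² = (28 − 45)/17 = -1.
Reflection = Q − 2λn = (5, -8, 1) − (-2)·(4, -1, 0) = (13, -10, 1).

(13, -10, 1)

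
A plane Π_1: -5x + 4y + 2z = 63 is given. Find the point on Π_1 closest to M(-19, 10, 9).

Foot = M − λn with λ = (n·M − d)/|n|² = (153 − 63)/45 = 2.
Foot = (-19, 10, 9) − 2·(-5, 4, 2) = (-9, 2, 5).

(-9, 2, 5)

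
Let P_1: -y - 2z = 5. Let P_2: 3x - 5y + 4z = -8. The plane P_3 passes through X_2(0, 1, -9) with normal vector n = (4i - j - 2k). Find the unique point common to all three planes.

(3, 1, -3)

P_3: n·r = n·X_2 gives 4x - y - 2z = 17.
Solving the 3×3 linear system -y - 2z = 5, 3x - 5y + 4z = -8, 4x - y - 2z = 17 (e.g. by elimination or Cramer's rule, determinant = -56) gives (3, 1, -3).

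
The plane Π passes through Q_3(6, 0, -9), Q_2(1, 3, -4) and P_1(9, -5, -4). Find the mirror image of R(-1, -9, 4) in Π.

Q_3Q_2 = (-5, 3, 5), Q_3P_1 = (3, -5, 5); a normal to Π is Q_3Q_2 × Q_3P_1 = (40, 40, 16).
Using Q_3: Π has equation 40x + 40y + 16z = 96.
λ = (n·R − d)/|n|² = (-336 − 96)/3456 = -1/8.
Reflection = R − 2λn = (-1, -9, 4) − (-1/4)·(40, 40, 16) = (9, 1, 8).

(9, 1, 8)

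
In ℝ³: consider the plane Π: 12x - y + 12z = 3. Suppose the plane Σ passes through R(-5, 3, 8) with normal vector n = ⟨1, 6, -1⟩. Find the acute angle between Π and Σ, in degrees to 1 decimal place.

86.7

Σ: n·r = n·R gives x + 6y - z = 5.
cos θ = |n₁·n₂| / (|n₁||n₂|) = |-6| / (√289 · √38).
θ = arccos(0.05725) ≈ 86.7°.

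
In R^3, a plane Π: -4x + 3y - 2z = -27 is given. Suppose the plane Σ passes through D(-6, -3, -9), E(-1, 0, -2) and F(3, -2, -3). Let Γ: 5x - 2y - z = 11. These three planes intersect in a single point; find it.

(6, 5, 9)

DE = (5, 3, 7), DF = (9, 1, 6); a normal to Σ is DE × DF = (11, 33, -22).
Using D: Σ has equation 11x + 33y - 22z = 33.
Solving the 3×3 linear system -4x + 3y - 2z = -27, 11x + 33y - 22z = 33, 5x - 2y - z = 11 (e.g. by elimination or Cramer's rule, determinant = 385) gives (6, 5, 9).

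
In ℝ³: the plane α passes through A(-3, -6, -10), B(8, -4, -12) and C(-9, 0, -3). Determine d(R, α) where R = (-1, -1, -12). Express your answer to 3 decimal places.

AB = (11, 2, -2), AC = (-6, 6, 7); a normal to α is AB × AC = (26, -65, 78).
Using A: α has equation 26x - 65y + 78z = -468.
n·R − d = (26)·(-1) + (-65)·(-1) + (78)·(-12) − (-468) = -429; |n| = √10985.
Distance = |-429| / √10985 = 429/√10985 ≈ 4.093.

4.093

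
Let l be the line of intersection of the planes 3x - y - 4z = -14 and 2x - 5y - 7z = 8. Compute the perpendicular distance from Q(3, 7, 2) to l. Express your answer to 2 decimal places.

Direction of l: (3, -1, -4) × (2, -5, -7) = (-13, 13, -13).
A point on l: solving the two plane equations with x = -5 gives (-5, -5, 1).
Taking (-5, -5, 1) on l with direction v = (-13, 13, -13): w = Q − (-5, -5, 1) = (8, 12, 1), and w × v = (-169, 91, 260).
Distance = |w × v| / |v| = √104442 / √507 ≈ 14.35.

14.35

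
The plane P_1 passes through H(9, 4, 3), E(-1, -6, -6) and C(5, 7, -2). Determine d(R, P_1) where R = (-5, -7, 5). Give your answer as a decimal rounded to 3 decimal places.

10.133

HE = (-10, -10, -9), HC = (-4, 3, -5); a normal to P_1 is HE × HC = (77, -14, -70).
Using H: P_1 has equation 77x - 14y - 70z = 427.
n·R − d = (77)·(-5) + (-14)·(-7) + (-70)·(5) − 427 = -1064; |n| = √11025.
Distance = |-1064| / √11025 = 1064/√11025 ≈ 10.133.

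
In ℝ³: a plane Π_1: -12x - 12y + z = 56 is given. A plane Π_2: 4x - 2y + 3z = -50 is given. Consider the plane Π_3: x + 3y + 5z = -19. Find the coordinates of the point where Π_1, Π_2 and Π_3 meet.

Solving the 3×3 linear system -12x - 12y + z = 56, 4x - 2y + 3z = -50, x + 3y + 5z = -19 (e.g. by elimination or Cramer's rule, determinant = 446) gives (-8, 3, -4).

(-8, 3, -4)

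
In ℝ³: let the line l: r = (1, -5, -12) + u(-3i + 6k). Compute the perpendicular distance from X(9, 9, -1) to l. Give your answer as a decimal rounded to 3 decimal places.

Taking (1, -5, -12) on l with direction v = (-3, 0, 6): w = X − (1, -5, -12) = (8, 14, 11), and w × v = (84, -81, 42).
Distance = |w × v| / |v| = √15381 / √45 ≈ 18.488.

18.488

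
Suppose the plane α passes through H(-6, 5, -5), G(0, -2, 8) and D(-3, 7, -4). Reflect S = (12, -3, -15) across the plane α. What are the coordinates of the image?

HG = (6, -7, 13), HD = (3, 2, 1); a normal to α is HG × HD = (-33, 33, 33).
Using H: α has equation -33x + 33y + 33z = 198.
λ = (n·S − d)/|n|² = (-990 − 198)/3267 = -4/11.
Reflection = S − 2λn = (12, -3, -15) − (-8/11)·(-33, 33, 33) = (-12, 21, 9).

(-12, 21, 9)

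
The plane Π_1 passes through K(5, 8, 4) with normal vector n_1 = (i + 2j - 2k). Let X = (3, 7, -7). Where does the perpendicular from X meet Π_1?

(1, 3, -3)

Π_1: n_1·r = n_1·K gives x + 2y - 2z = 13.
Foot = X − λn with λ = (n·X − d)/|n|² = (31 − 13)/9 = 2.
Foot = (3, 7, -7) − 2·(1, 2, -2) = (1, 3, -3).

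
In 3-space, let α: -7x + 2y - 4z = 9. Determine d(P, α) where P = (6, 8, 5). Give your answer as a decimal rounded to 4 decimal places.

6.6212

n·P − d = (-7)·(6) + (2)·(8) + (-4)·(5) − 9 = -55; |n| = √69.
Distance = |-55| / √69 = 55/√69 ≈ 6.6212.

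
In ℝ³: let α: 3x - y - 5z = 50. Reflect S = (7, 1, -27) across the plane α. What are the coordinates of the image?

λ = (n·S − d)/|n|² = (155 − 50)/35 = 3.
Reflection = S − 2λn = (7, 1, -27) − 6·(3, -1, -5) = (-11, 7, 3).

(-11, 7, 3)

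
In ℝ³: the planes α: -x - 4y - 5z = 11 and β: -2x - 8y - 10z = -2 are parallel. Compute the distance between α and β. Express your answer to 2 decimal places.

Rescale β by 1/2: -x - 4y - 5z = -1. Then distance = |11 − (-1)| / √42 ≈ 1.85.

1.85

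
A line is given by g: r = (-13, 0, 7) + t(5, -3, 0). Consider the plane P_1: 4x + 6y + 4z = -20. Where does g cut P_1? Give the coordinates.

Substitute r = (-13, 0, 7) + t(5, -3, 0) into the plane: -24 + 2t = -20, so t = 2.
Intersection: (-13, 0, 7) + 2·(5, -3, 0) = (-3, -6, 7).

(-3, -6, 7)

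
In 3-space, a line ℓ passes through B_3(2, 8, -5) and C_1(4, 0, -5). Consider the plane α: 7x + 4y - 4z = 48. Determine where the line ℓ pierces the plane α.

(4, 0, -5)

A direction vector for ℓ is C_1 − B_3 = (2, -8, 0).
Substitute r = (2, 8, -5) + t(2, -8, 0) into the plane: 66 + (-18)t = 48, so t = 1.
Intersection: (2, 8, -5) + 1·(2, -8, 0) = (4, 0, -5).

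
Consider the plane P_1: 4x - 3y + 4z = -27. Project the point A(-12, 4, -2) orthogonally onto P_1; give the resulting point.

Foot = A − λn with λ = (n·A − d)/|n|² = (-68 − (-27))/41 = -1.
Foot = (-12, 4, -2) − (-1)·(4, -3, 4) = (-8, 1, 2).

(-8, 1, 2)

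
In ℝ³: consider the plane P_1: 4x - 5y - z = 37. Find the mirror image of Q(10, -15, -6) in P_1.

(-6, 5, -2)

λ = (n·Q − d)/|n|² = (121 − 37)/42 = 2.
Reflection = Q − 2λn = (10, -15, -6) − 4·(4, -5, -1) = (-6, 5, -2).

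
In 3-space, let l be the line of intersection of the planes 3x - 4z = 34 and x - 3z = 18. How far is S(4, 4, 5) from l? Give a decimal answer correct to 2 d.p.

Direction of l: (3, 0, -4) × (1, 0, -3) = (0, 5, 0).
A point on l: solving the two plane equations with y = 4 gives (6, 4, -4).
Taking (6, 4, -4) on l with direction v = (0, 5, 0): w = S − (6, 4, -4) = (-2, 0, 9), and w × v = (-45, 0, -10).
Distance = |w × v| / |v| = √2125 / √25 ≈ 9.22.

9.22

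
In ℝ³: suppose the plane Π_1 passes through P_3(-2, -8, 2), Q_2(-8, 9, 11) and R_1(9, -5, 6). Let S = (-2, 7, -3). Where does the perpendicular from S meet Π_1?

P_3Q_2 = (-6, 17, 9), P_3R_1 = (11, 3, 4); a normal to Π_1 is P_3Q_2 × P_3R_1 = (41, 123, -205).
Using P_3: Π_1 has equation 41x + 123y - 205z = -1476.
Foot = S − λn with λ = (n·S − d)/|n|² = (1394 − (-1476))/58835 = 2/41.
Foot = (-2, 7, -3) − (2/41)·(41, 123, -205) = (-4, 1, 7).

(-4, 1, 7)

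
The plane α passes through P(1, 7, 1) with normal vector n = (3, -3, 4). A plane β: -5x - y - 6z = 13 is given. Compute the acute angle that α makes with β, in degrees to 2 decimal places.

38.36

α: n·r = n·P gives 3x - 3y + 4z = -14.
cos θ = |n₁·n₂| / (|n₁||n₂|) = |-36| / (√34 · √62).
θ = arccos(0.78409) ≈ 38.36°.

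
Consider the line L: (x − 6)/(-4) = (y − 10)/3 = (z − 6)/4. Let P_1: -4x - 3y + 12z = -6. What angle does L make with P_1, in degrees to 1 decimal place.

41.4

L has direction (-4, 3, 4) through (6, 10, 6).
sin θ = |n·v| / (|n||v|) = |55| / (√169 · √41) = 0.66074.
θ ≈ 41.4°.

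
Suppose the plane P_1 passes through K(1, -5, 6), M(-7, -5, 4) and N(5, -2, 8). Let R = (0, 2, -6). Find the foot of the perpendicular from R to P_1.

(-3, -2, 6)

KM = (-8, 0, -2), KN = (4, 3, 2); a normal to P_1 is KM × KN = (6, 8, -24).
Using K: P_1 has equation 6x + 8y - 24z = -178.
Foot = R − λn with λ = (n·R − d)/|n|² = (160 − (-178))/676 = 1/2.
Foot = (0, 2, -6) − (1/2)·(6, 8, -24) = (-3, -2, 6).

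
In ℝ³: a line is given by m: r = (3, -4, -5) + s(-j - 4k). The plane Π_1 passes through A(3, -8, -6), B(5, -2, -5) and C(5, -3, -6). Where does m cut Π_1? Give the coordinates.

(3, -3, -1)

AB = (2, 6, 1), AC = (2, 5, 0); a normal to Π_1 is AB × AC = (-5, 2, -2).
Using A: Π_1 has equation -5x + 2y - 2z = -19.
Substitute r = (3, -4, -5) + t(0, -1, -4) into the plane: -13 + 6t = -19, so t = -1.
Intersection: (3, -4, -5) + (-1)·(0, -1, -4) = (3, -3, -1).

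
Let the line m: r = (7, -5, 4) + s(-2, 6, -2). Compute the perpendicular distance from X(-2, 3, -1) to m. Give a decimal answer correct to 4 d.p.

6.2231

Taking (7, -5, 4) on m with direction v = (-2, 6, -2): w = X − (7, -5, 4) = (-9, 8, -5), and w × v = (14, -8, -38).
Distance = |w × v| / |v| = √1704 / √44 ≈ 6.2231.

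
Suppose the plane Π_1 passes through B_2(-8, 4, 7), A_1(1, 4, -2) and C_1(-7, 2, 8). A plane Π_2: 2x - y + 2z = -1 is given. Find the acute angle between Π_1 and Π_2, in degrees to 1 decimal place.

54.7

B_2A_1 = (9, 0, -9), B_2C_1 = (1, -2, 1); a normal to Π_1 is B_2A_1 × B_2C_1 = (-18, -18, -18).
Using B_2: Π_1 has equation -18x - 18y - 18z = -54.
cos θ = |n₁·n₂| / (|n₁||n₂|) = |-54| / (√972 · √9).
θ = arccos(0.57735) ≈ 54.7°.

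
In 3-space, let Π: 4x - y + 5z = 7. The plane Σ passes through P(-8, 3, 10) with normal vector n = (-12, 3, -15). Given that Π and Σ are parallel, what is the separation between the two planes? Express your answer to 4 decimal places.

1.2344

Σ: n·r = n·P gives -12x + 3y - 15z = -45.
Rescale Σ by 1/(-3): 4x - y + 5z = 15. Then distance = |7 − 15| / √42 ≈ 1.2344.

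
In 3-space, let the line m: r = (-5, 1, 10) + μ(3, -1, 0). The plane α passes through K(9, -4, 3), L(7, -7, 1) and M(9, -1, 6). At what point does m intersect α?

(1, -1, 10)

KL = (-2, -3, -2), KM = (0, 3, 3); a normal to α is KL × KM = (-3, 6, -6).
Using K: α has equation -3x + 6y - 6z = -69.
Substitute r = (-5, 1, 10) + t(3, -1, 0) into the plane: -39 + (-15)t = -69, so t = 2.
Intersection: (-5, 1, 10) + 2·(3, -1, 0) = (1, -1, 10).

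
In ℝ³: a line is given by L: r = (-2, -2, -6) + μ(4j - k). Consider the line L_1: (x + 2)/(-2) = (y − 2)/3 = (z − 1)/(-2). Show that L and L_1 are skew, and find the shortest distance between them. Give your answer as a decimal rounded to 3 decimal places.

6.636

L_1 has direction (-2, 3, -2) through (-2, 2, 1).
Common perpendicular direction n = (0, 4, -1) × (-2, 3, -2) = (-5, 2, 8).
With w = (-2, 2, 1) − (-2, -2, -6) = (0, 4, 7), w · n = 64.
Since n ≠ 0 the lines are not parallel, and w · n = 64 ≠ 0 so they do not intersect; hence they are skew.
Distance = |w · n| / |n| = |64| / √93 ≈ 6.636.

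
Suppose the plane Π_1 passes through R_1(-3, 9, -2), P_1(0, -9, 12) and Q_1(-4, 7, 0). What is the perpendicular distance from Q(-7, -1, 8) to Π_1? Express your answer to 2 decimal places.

R_1P_1 = (3, -18, 14), R_1Q_1 = (-1, -2, 2); a normal to Π_1 is R_1P_1 × R_1Q_1 = (-8, -20, -24).
Using R_1: Π_1 has equation -8x - 20y - 24z = -108.
n·Q − d = (-8)·(-7) + (-20)·(-1) + (-24)·(8) − (-108) = -8; |n| = √1040.
Distance = |-8| / √1040 = 8/√1040 ≈ 0.25.

0.25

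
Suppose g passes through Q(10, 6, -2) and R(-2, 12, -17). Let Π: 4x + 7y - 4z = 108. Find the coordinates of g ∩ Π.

A direction vector for g is R − Q = (-12, 6, -15).
Substitute r = (10, 6, -2) + t(-12, 6, -15) into the plane: 90 + 54t = 108, so t = 1/3.
Intersection: (10, 6, -2) + (1/3)·(-12, 6, -15) = (6, 8, -7).

(6, 8, -7)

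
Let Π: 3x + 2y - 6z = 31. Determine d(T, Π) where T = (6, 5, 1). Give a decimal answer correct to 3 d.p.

n·T − d = (3)·(6) + (2)·(5) + (-6)·(1) − 31 = -9; |n| = √49.
Distance = |-9| / √49 = 9/√49 ≈ 1.286.

1.286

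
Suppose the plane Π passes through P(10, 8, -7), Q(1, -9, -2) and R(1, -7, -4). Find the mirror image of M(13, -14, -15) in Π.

(-11, 4, 3)

PQ = (-9, -17, 5), PR = (-9, -15, 3); a normal to Π is PQ × PR = (24, -18, -18).
Using P: Π has equation 24x - 18y - 18z = 222.
λ = (n·M − d)/|n|² = (834 − 222)/1224 = 1/2.
Reflection = M − 2λn = (13, -14, -15) − 1·(24, -18, -18) = (-11, 4, 3).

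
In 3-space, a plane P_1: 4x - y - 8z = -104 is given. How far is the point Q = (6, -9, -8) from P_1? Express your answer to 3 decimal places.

n·Q − d = (4)·(6) + (-1)·(-9) + (-8)·(-8) − (-104) = 201; |n| = √81.
Distance = |201| / √81 = 201/√81 ≈ 22.333.

22.333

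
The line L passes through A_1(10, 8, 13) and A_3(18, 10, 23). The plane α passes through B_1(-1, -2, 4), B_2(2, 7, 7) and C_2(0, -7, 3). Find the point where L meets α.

(6, 7, 8)

A direction vector for L is A_3 − A_1 = (8, 2, 10).
B_1B_2 = (3, 9, 3), B_1C_2 = (1, -5, -1); a normal to α is B_1B_2 × B_1C_2 = (6, 6, -24).
Using B_1: α has equation 6x + 6y - 24z = -114.
Substitute r = (10, 8, 13) + t(8, 2, 10) into the plane: -204 + (-180)t = -114, so t = -1/2.
Intersection: (10, 8, 13) + (-1/2)·(8, 2, 10) = (6, 7, 8).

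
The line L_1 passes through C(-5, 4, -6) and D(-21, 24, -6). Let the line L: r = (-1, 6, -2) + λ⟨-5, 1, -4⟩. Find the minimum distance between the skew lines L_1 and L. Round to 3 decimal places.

A direction vector for L_1 is D − C = (-16, 20, 0).
Common perpendicular direction n = (-16, 20, 0) × (-5, 1, -4) = (-80, -64, 84).
With w = (-1, 6, -2) − (-5, 4, -6) = (4, 2, 4), w · n = -112.
Distance = |w · n| / |n| = |-112| / √17552 ≈ 0.845.

0.845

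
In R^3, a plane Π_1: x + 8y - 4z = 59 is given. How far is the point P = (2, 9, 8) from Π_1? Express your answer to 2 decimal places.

n·P − d = (1)·(2) + (8)·(9) + (-4)·(8) − 59 = -17; |n| = √81.
Distance = |-17| / √81 = 17/√81 ≈ 1.89.

1.89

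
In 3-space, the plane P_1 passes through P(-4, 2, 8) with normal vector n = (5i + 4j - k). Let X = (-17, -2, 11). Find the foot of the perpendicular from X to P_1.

P_1: n·r = n·P gives 5x + 4y - z = -20.
Foot = X − λn with λ = (n·X − d)/|n|² = (-104 − (-20))/42 = -2.
Foot = (-17, -2, 11) − (-2)·(5, 4, -1) = (-7, 6, 9).

(-7, 6, 9)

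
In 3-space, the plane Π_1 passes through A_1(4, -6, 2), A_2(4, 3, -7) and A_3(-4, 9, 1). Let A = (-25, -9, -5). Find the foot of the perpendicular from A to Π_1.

A_1A_2 = (0, 9, -9), A_1A_3 = (-8, 15, -1); a normal to Π_1 is A_1A_2 × A_1A_3 = (126, 72, 72).
Using A_1: Π_1 has equation 126x + 72y + 72z = 216.
Foot = A − λn with λ = (n·A − d)/|n|² = (-4158 − 216)/26244 = -1/6.
Foot = (-25, -9, -5) − (-1/6)·(126, 72, 72) = (-4, 3, 7).

(-4, 3, 7)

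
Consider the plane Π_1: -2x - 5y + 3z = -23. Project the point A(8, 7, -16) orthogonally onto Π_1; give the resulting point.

Foot = A − λn with λ = (n·A − d)/|n|² = (-99 − (-23))/38 = -2.
Foot = (8, 7, -16) − (-2)·(-2, -5, 3) = (4, -3, -10).

(4, -3, -10)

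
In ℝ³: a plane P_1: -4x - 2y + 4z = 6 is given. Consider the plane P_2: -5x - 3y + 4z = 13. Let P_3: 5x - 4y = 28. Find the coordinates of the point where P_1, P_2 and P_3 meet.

Solving the 3×3 linear system -4x - 2y + 4z = 6, -5x - 3y + 4z = 13, 5x - 4y = 28 (e.g. by elimination or Cramer's rule, determinant = 36) gives (0, -7, -2).

(0, -7, -2)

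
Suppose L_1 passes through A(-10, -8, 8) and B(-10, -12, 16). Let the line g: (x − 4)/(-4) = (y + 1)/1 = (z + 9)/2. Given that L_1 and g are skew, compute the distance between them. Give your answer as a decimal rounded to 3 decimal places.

4.491

A direction vector for L_1 is B − A = (0, -4, 8).
g has direction (-4, 1, 2) through (4, -1, -9).
Common perpendicular direction n = (0, -4, 8) × (-4, 1, 2) = (-16, -32, -16).
With w = (4, -1, -9) − (-10, -8, 8) = (14, 7, -17), w · n = -176.
Distance = |w · n| / |n| = |-176| / √1536 ≈ 4.491.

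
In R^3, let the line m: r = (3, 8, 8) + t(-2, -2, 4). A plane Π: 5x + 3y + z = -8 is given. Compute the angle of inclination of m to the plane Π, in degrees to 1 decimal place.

24.5

sin θ = |n·v| / (|n||v|) = |-12| / (√35 · √24) = 0.41404.
θ ≈ 24.5°.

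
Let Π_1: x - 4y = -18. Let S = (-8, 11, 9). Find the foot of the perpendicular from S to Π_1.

(-6, 3, 9)

Foot = S − λn with λ = (n·S − d)/|n|² = (-52 − (-18))/17 = -2.
Foot = (-8, 11, 9) − (-2)·(1, -4, 0) = (-6, 3, 9).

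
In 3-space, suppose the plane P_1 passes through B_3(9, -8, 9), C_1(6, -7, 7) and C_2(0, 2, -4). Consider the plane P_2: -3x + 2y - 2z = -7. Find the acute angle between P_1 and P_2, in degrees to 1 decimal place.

B_3C_1 = (-3, 1, -2), B_3C_2 = (-9, 10, -13); a normal to P_1 is B_3C_1 × B_3C_2 = (7, -21, -21).
Using B_3: P_1 has equation 7x - 21y - 21z = 42.
cos θ = |n₁·n₂| / (|n₁||n₂|) = |-21| / (√931 · √17).
θ = arccos(0.16692) ≈ 80.4°.

80.4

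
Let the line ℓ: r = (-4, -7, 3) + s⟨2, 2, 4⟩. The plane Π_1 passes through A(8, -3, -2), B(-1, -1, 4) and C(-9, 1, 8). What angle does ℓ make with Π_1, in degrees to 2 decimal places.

39.61

AB = (-9, 2, 6), AC = (-17, 4, 10); a normal to Π_1 is AB × AC = (-4, -12, -2).
Using A: Π_1 has equation -4x - 12y - 2z = 8.
sin θ = |n·v| / (|n||v|) = |-40| / (√164 · √24) = 0.63758.
θ ≈ 39.61°.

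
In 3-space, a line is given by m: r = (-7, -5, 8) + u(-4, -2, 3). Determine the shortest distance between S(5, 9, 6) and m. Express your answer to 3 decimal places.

10.590

Taking (-7, -5, 8) on m with direction v = (-4, -2, 3): w = S − (-7, -5, 8) = (12, 14, -2), and w × v = (38, -28, 32).
Distance = |w × v| / |v| = √3252 / √29 ≈ 10.590.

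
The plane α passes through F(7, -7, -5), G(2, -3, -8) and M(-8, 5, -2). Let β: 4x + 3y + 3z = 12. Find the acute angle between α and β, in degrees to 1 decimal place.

FG = (-5, 4, -3), FM = (-15, 12, 3); a normal to α is FG × FM = (48, 60, 0).
Using F: α has equation 48x + 60y = -84.
cos θ = |n₁·n₂| / (|n₁||n₂|) = |372| / (√5904 · √34).
θ = arccos(0.83029) ≈ 33.9°.

33.9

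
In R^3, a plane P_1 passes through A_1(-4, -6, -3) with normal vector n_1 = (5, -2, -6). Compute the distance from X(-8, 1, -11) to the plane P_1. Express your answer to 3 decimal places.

P_1: n_1·r = n_1·A_1 gives 5x - 2y - 6z = 10.
n·X − d = (5)·(-8) + (-2)·(1) + (-6)·(-11) − 10 = 14; |n| = √65.
Distance = |14| / √65 = 14/√65 ≈ 1.736.

1.736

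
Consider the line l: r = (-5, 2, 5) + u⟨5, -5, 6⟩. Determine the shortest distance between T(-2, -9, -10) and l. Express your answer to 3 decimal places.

Taking (-5, 2, 5) on l with direction v = (5, -5, 6): w = T − (-5, 2, 5) = (3, -11, -15), and w × v = (-141, -93, 40).
Distance = |w × v| / |v| = √30130 / √86 ≈ 18.718.

18.718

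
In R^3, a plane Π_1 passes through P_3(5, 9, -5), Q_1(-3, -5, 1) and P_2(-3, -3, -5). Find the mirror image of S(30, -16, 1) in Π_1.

(-24, 20, 13)

P_3Q_1 = (-8, -14, 6), P_3P_2 = (-8, -12, 0); a normal to Π_1 is P_3Q_1 × P_3P_2 = (72, -48, -16).
Using P_3: Π_1 has equation 72x - 48y - 16z = 8.
λ = (n·S − d)/|n|² = (2912 − 8)/7744 = 3/8.
Reflection = S − 2λn = (30, -16, 1) − (3/4)·(72, -48, -16) = (-24, 20, 13).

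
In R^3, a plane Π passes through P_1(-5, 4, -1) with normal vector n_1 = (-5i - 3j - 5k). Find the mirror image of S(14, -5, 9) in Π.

(-6, -17, -11)

Π: n_1·r = n_1·P_1 gives -5x - 3y - 5z = 18.
λ = (n·S − d)/|n|² = (-100 − 18)/59 = -2.
Reflection = S − 2λn = (14, -5, 9) − (-4)·(-5, -3, -5) = (-6, -17, -11).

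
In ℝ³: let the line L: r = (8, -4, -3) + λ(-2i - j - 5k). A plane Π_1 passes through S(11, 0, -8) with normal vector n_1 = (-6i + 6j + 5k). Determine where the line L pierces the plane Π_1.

(6, -5, -8)

Π_1: n_1·r = n_1·S gives -6x + 6y + 5z = -106.
Substitute r = (8, -4, -3) + t(-2, -1, -5) into the plane: -87 + (-19)t = -106, so t = 1.
Intersection: (8, -4, -3) + 1·(-2, -1, -5) = (6, -5, -8).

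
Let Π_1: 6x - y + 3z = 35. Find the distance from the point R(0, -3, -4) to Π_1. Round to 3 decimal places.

6.487

n·R − d = (6)·(0) + (-1)·(-3) + (3)·(-4) − 35 = -44; |n| = √46.
Distance = |-44| / √46 = 44/√46 ≈ 6.487.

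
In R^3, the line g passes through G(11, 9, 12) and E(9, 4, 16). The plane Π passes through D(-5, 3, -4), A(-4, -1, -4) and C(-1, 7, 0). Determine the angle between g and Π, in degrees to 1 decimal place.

49.4

A direction vector for g is E − G = (-2, -5, 4).
DA = (1, -4, 0), DC = (4, 4, 4); a normal to Π is DA × DC = (-16, -4, 20).
Using D: Π has equation -16x - 4y + 20z = -12.
sin θ = |n·v| / (|n||v|) = |132| / (√672 · √45) = 0.75907.
θ ≈ 49.4°.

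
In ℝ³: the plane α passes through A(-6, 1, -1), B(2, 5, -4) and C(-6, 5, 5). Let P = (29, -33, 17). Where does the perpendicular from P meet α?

AB = (8, 4, -3), AC = (0, 4, 6); a normal to α is AB × AC = (36, -48, 32).
Using A: α has equation 36x - 48y + 32z = -296.
Foot = P − λn with λ = (n·P − d)/|n|² = (3172 − (-296))/4624 = 3/4.
Foot = (29, -33, 17) − (3/4)·(36, -48, 32) = (2, 3, -7).

(2, 3, -7)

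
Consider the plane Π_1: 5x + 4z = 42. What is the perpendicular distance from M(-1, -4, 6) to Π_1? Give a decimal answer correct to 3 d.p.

n·M − d = (5)·(-1) + (0)·(-4) + (4)·(6) − 42 = -23; |n| = √41.
Distance = |-23| / √41 = 23/√41 ≈ 3.592.

3.592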